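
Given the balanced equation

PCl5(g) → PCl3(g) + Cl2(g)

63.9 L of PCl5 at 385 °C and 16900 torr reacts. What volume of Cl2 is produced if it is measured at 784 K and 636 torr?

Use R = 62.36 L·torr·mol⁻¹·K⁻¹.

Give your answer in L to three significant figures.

2020 L

n(PCl5) = PV/RT = (16900 × 63.9) / (62.36 × 658.15) = 26.31 mol
n(Cl2) = (1/1) × 26.31 = 26.31 mol
V = nRT/P = 26.31 × 62.36 × 784 / 636 = 2022 L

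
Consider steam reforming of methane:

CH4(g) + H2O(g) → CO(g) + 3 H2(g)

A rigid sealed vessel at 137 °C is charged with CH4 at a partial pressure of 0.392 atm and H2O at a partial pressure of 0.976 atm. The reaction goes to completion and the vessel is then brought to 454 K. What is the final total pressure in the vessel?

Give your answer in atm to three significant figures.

At constant V, partial pressures at 137 °C are proportional to moles, so apply stoichiometry directly to pressures.
P(H2O) required for 0.392 atm of CH4 = (1/1) × 0.392 = 0.3920 atm; available 0.976 atm, so CH4 is limiting.
P(H2O) remaining = 0.976 − (1/1) × 0.392 = 0.5840 atm
P(gaseous products) = (1+3)/1 × 0.392 = 1.568 atm
P_total at 137 °C = 0.5840 + 1.568 = 2.152 atm
Scaling to 454 K: P = 2.152 × 454/410.15 = 2.382 atm

2.38 atm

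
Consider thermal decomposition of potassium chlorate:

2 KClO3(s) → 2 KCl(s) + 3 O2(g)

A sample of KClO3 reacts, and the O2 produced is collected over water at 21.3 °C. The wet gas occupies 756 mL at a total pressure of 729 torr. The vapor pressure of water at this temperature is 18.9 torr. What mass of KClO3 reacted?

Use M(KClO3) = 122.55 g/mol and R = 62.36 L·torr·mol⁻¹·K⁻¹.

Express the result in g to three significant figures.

2.39 g

P(O2) = 729 − 18.9 = 710.1 torr
n(O2) = PV/RT = (710.1 × 0.7560) / (62.36 × 294.45) = 0.02924 mol
n(KClO3) = (2/3) × 0.02924 = 0.01949 mol
m(KClO3) = 0.01949 × 122.55 = 2.388 g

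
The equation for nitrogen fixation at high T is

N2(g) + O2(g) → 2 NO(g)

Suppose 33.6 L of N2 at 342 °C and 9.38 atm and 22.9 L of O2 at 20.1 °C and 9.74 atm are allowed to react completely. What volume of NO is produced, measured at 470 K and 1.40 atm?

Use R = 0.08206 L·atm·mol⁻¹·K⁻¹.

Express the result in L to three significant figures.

n(N2) = PV/RT = (9.38 × 33.6) / (0.08206 × 615.15) = 6.244 mol
n(O2) = PV/RT = (9.74 × 22.9) / (0.08206 × 293.25) = 9.269 mol
For 6.244 mol N2, stoichiometry requires (1/1) × 6.244 = 6.244 mol O2; 9.269 mol is available, so N2 is limiting.
n(NO) = (2/1) × 6.244 = 12.49 mol
V(NO) = nRT/P = 12.49 × 0.08206 × 470 / 1.40 = 344.1 L

344 L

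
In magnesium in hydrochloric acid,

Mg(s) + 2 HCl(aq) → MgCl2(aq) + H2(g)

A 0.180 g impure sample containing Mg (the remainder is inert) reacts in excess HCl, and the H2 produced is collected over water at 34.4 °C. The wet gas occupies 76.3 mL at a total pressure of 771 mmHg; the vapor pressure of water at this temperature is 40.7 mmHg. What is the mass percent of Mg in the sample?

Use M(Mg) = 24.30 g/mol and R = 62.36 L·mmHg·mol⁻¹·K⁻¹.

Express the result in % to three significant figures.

P(H2) = 771 − 40.7 = 730.3 mmHg
n(H2) = PV/RT = (730.3 × 0.07630) / (62.36 × 307.55) = 0.002905 mol
n(Mg) = (1/1) × 0.002905 = 0.002905 mol
m(Mg) = 0.002905 × 24.30 = 0.07059 g
%Mg = 0.07059 / 0.180 × 100 = 39.22%

39.2 %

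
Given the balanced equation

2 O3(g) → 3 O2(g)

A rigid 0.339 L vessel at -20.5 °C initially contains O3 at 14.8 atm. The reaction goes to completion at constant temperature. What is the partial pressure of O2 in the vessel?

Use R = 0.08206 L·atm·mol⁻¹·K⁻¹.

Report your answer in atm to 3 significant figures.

n(O3)₀ = PV/RT = (14.8 × 0.339) / (0.08206 × 252.65) = 0.2420 mol
n(O2) = (3/2) × 0.2420 = 0.3630 mol
P(O2) = nRT/V = 0.3630 × 0.08206 × 252.65 / 0.339 = 22.20 atm

22.2 atm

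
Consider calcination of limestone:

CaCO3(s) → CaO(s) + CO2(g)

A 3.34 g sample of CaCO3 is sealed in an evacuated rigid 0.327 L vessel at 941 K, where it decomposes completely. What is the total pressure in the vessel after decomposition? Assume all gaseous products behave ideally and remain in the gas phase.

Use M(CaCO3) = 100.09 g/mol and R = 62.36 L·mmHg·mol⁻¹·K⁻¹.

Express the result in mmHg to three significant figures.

n(CaCO3) = 3.34 / 100.09 = 0.03337 mol
n(gas produced) = (1/1) × 0.03337 = 0.03337 mol
P = nRT/V = 0.03337 × 62.36 × 941 / 0.327 = 5988 mmHg

5990 mmHg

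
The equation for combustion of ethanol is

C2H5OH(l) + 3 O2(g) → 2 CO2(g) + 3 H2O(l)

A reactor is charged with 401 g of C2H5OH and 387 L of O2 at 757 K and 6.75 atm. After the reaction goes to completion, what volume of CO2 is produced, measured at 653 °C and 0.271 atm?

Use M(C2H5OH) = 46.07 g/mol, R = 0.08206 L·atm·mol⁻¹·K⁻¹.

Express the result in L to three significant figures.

n(C2H5OH) = 401 / 46.07 = 8.704 mol
n(O2) = PV/RT = (6.75 × 387) / (0.08206 × 757) = 42.05 mol
For 8.704 mol C2H5OH, stoichiometry requires (3/1) × 8.704 = 26.11 mol O2; 42.05 mol is available, so C2H5OH is limiting.
n(CO2) = (2/1) × 8.704 = 17.41 mol
V(CO2) = nRT/P = 17.41 × 0.08206 × 926.15 / 0.271 = 4883 L

4880 L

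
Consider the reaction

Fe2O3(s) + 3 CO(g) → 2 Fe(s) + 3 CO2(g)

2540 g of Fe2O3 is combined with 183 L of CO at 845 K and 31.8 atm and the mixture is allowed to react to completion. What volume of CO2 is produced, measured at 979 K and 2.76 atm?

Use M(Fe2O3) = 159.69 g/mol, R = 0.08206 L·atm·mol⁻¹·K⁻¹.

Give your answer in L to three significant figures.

n(Fe2O3) = 2540 / 159.69 = 15.91 mol
n(CO) = PV/RT = (31.8 × 183) / (0.08206 × 845) = 83.92 mol
For 15.91 mol Fe2O3, stoichiometry requires (3/1) × 15.91 = 47.73 mol CO; 83.92 mol is available, so Fe2O3 is limiting.
n(CO2) = (3/1) × 15.91 = 47.73 mol
V(CO2) = nRT/P = 47.73 × 0.08206 × 979 / 2.76 = 1389 L

1390 L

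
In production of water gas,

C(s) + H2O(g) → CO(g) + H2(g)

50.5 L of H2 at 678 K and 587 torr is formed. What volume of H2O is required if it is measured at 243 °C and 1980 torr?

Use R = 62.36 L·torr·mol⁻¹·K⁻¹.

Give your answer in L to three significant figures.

n(H2) = PV/RT = (587 × 50.5) / (62.36 × 678) = 0.7011 mol
n(H2O) = (1/1) × 0.7011 = 0.7011 mol
V = nRT/P = 0.7011 × 62.36 × 516.15 / 1980 = 11.40 L

11.4 L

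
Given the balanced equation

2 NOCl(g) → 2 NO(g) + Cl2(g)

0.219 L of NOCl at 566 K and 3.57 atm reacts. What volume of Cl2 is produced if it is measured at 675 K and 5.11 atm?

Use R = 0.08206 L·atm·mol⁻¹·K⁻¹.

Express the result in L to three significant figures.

0.0912 L

n(NOCl) = PV/RT = (3.57 × 0.219) / (0.08206 × 566) = 0.01683 mol
n(Cl2) = (1/2) × 0.01683 = 0.008415 mol
V = nRT/P = 0.008415 × 0.08206 × 675 / 5.11 = 0.09122 L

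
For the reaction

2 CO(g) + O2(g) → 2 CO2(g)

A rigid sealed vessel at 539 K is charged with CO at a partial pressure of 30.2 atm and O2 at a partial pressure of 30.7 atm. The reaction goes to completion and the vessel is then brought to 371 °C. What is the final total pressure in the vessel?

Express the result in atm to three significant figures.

54.7 atm

At constant V, partial pressures at 539 K are proportional to moles, so apply stoichiometry directly to pressures.
P(O2) required for 30.2 atm of CO = (1/2) × 30.2 = 15.10 atm; available 30.7 atm, so CO is limiting.
P(O2) remaining = 30.7 − (1/2) × 30.2 = 15.60 atm
P(gaseous products) = (2)/2 × 30.2 = 30.20 atm
P_total at 539 K = 15.60 + 30.20 = 45.80 atm
Scaling to 371 °C: P = 45.80 × 644.15/539 = 54.73 atm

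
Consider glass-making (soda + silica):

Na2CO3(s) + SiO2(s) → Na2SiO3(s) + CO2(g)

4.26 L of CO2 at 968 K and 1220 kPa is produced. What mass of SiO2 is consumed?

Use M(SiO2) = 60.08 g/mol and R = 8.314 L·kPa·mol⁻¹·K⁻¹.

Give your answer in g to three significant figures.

n(CO2) = PV/RT = (1220 × 4.26) / (8.314 × 968) = 0.6458 mol
n(SiO2) = (1/1) × 0.6458 = 0.6458 mol
m(SiO2) = 0.6458 × 60.08 = 38.80 g

38.8 g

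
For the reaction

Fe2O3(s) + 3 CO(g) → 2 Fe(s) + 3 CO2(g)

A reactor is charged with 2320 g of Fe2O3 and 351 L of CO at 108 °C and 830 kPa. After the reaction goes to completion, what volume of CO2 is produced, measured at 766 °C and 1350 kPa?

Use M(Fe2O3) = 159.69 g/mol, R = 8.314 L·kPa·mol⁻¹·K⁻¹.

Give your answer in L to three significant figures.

n(Fe2O3) = 2320 / 159.69 = 14.53 mol
n(CO) = PV/RT = (830 × 351) / (8.314 × 381.15) = 91.93 mol
For 14.53 mol Fe2O3, stoichiometry requires (3/1) × 14.53 = 43.59 mol CO; 91.93 mol is available, so Fe2O3 is limiting.
n(CO2) = (3/1) × 14.53 = 43.59 mol
V(CO2) = nRT/P = 43.59 × 8.314 × 1039.15 / 1350 = 279.0 L

279 L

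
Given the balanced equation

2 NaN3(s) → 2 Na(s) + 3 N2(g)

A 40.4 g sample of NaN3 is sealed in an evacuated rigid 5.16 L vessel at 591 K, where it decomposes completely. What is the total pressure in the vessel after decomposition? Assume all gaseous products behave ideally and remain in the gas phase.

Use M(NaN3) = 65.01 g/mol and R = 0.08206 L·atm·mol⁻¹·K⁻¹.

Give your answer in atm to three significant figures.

n(NaN3) = 40.4 / 65.01 = 0.6214 mol
n(gas produced) = (3/2) × 0.6214 = 0.9321 mol
P = nRT/V = 0.9321 × 0.08206 × 591 / 5.16 = 8.761 atm

8.76 atm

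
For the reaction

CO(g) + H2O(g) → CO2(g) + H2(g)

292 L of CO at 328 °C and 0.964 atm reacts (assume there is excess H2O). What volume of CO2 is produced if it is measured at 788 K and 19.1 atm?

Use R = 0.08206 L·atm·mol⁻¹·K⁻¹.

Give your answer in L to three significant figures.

19.3 L

n(CO) = PV/RT = (0.964 × 292) / (0.08206 × 601.15) = 5.706 mol
n(CO2) = (1/1) × 5.706 = 5.706 mol
V = nRT/P = 5.706 × 0.08206 × 788 / 19.1 = 19.32 L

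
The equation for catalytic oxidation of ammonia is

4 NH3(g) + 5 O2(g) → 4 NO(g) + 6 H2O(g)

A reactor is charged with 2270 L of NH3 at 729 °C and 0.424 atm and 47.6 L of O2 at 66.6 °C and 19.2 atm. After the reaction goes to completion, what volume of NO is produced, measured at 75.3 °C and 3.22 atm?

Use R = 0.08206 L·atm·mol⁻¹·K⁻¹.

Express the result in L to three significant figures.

n(NH3) = PV/RT = (0.424 × 2270) / (0.08206 × 1002.15) = 11.70 mol
n(O2) = PV/RT = (19.2 × 47.6) / (0.08206 × 339.75) = 32.78 mol
For 11.70 mol NH3, stoichiometry requires (5/4) × 11.70 = 14.62 mol O2; 32.78 mol is available, so NH3 is limiting.
n(NO) = (4/4) × 11.70 = 11.70 mol
V(NO) = nRT/P = 11.70 × 0.08206 × 348.45 / 3.22 = 103.9 L

104 L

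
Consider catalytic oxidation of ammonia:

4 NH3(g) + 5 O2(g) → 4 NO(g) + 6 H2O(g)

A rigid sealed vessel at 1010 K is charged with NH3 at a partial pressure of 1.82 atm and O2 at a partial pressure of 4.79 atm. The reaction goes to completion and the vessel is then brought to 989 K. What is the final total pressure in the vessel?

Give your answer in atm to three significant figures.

6.92 atm

At constant V, partial pressures at 1010 K are proportional to moles, so apply stoichiometry directly to pressures.
P(O2) required for 1.82 atm of NH3 = (5/4) × 1.82 = 2.275 atm; available 4.79 atm, so NH3 is limiting.
P(O2) remaining = 4.79 − (5/4) × 1.82 = 2.515 atm
P(gaseous products) = (4+6)/4 × 1.82 = 4.550 atm
P_total at 1010 K = 2.515 + 4.550 = 7.065 atm
Scaling to 989 K: P = 7.065 × 989/1010 = 6.918 atm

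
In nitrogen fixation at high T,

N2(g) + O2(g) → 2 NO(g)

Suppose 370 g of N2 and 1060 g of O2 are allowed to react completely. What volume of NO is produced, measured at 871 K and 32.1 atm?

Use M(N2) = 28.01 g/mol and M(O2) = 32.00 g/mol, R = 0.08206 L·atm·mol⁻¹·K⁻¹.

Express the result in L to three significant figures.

n(N2) = 370 / 28.01 = 13.21 mol
n(O2) = 1060 / 32.00 = 33.12 mol
For 13.21 mol N2, stoichiometry requires (1/1) × 13.21 = 13.21 mol O2; 33.12 mol is available, so N2 is limiting.
n(NO) = (2/1) × 13.21 = 26.42 mol
V(NO) = nRT/P = 26.42 × 0.08206 × 871 / 32.1 = 58.83 L

58.8 L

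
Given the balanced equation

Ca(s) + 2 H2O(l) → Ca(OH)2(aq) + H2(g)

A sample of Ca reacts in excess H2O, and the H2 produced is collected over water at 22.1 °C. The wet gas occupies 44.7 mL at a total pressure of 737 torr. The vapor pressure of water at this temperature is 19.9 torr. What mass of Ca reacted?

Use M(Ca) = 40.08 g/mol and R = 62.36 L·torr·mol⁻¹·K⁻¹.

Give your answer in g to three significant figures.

P(H2) = 737 − 19.9 = 717.1 torr
n(H2) = PV/RT = (717.1 × 0.04470) / (62.36 × 295.25) = 0.001741 mol
n(Ca) = (1/1) × 0.001741 = 0.001741 mol
m(Ca) = 0.001741 × 40.08 = 0.06978 g

0.0698 g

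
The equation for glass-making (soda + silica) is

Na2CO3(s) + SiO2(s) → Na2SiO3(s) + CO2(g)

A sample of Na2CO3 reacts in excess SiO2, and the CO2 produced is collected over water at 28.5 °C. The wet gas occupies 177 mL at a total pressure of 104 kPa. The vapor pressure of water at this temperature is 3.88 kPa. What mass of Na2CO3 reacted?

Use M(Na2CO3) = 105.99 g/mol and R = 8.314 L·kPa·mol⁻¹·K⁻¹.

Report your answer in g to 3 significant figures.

P(CO2) = 104 − 3.88 = 100.1 kPa
n(CO2) = PV/RT = (100.1 × 0.1770) / (8.314 × 301.65) = 0.007065 mol
n(Na2CO3) = (1/1) × 0.007065 = 0.007065 mol
m(Na2CO3) = 0.007065 × 105.99 = 0.7488 g

0.749 g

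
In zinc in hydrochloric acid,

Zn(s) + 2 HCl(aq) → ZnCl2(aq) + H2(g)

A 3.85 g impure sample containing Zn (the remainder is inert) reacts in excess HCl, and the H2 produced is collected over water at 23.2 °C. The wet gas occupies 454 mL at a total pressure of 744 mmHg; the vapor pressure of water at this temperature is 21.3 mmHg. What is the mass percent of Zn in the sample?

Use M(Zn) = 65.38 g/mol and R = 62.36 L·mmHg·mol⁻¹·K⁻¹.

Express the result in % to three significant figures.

P(H2) = 744 − 21.3 = 722.7 mmHg
n(H2) = PV/RT = (722.7 × 0.4540) / (62.36 × 296.35) = 0.01775 mol
n(Zn) = (1/1) × 0.01775 = 0.01775 mol
m(Zn) = 0.01775 × 65.38 = 1.160 g
%Zn = 1.160 / 3.85 × 100 = 30.13%

30.1 %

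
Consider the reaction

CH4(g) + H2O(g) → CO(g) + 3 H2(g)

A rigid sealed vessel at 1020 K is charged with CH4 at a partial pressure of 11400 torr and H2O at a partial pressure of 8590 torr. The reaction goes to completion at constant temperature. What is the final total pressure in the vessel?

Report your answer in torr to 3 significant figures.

Because the vessel is rigid and T is held at 1020 K, work the stoichiometry in partial pressures (P_i = n_iRT/V).
P(H2O) required for 11400 torr of CH4 = (1/1) × 11400 = 11400 torr; available 8590 torr, so H2O is limiting.
P(CH4) remaining = 11400 − (1/1) × 8590 = 2810 torr
P(gaseous products) = (1+3)/1 × 8590 = 34360 torr
P_total at 1020 K = 2810 + 34360 = 37170 torr

37200 torr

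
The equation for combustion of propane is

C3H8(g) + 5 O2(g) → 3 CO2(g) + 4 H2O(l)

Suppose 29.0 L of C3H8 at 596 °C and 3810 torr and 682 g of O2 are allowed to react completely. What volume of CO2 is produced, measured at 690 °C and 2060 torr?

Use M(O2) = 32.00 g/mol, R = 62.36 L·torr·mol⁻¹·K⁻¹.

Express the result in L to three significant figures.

n(C3H8) = PV/RT = (3810 × 29.0) / (62.36 × 869.15) = 2.039 mol
n(O2) = 682 / 32.00 = 21.31 mol
For 2.039 mol C3H8, stoichiometry requires (5/1) × 2.039 = 10.20 mol O2; 21.31 mol is available, so C3H8 is limiting.
n(CO2) = (3/1) × 2.039 = 6.117 mol
V(CO2) = nRT/P = 6.117 × 62.36 × 963.15 / 2060 = 178.3 L

178 L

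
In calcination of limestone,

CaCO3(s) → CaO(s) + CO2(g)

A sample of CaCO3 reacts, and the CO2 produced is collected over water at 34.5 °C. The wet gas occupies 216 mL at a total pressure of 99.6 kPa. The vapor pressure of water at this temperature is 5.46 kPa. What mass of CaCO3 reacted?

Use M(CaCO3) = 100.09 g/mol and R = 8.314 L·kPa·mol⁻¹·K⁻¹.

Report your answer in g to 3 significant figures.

0.796 g

P(CO2) = 99.6 − 5.46 = 94.14 kPa
n(CO2) = PV/RT = (94.14 × 0.2160) / (8.314 × 307.65) = 0.007950 mol
n(CaCO3) = (1/1) × 0.007950 = 0.007950 mol
m(CaCO3) = 0.007950 × 100.09 = 0.7957 g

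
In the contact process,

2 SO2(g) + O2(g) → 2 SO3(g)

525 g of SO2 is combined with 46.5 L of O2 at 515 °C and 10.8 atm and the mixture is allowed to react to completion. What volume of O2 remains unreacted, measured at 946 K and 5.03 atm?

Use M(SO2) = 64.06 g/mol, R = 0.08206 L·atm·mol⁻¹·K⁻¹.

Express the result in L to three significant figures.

56.6 L

n(SO2) = 525 / 64.06 = 8.195 mol
n(O2) = PV/RT = (10.8 × 46.5) / (0.08206 × 788.15) = 7.765 mol
For 8.195 mol SO2, stoichiometry requires (1/2) × 8.195 = 4.098 mol O2; 7.765 mol is available, so SO2 is limiting.
n(O2) consumed = (1/2) × 8.195 = 4.098 mol; remaining = 7.765 − 4.098 = 3.667 mol
V(O2) = nRT/P = 3.667 × 0.08206 × 946 / 5.03 = 56.59 L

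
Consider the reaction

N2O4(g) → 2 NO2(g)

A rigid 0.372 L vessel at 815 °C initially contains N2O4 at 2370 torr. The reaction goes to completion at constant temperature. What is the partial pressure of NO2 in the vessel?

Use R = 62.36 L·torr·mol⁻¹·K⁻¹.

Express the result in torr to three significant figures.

4740 torr

n(N2O4)₀ = PV/RT = (2370 × 0.372) / (62.36 × 1088.15) = 0.01299 mol
n(NO2) = (2/1) × 0.01299 = 0.02598 mol
P(NO2) = nRT/V = 0.02598 × 62.36 × 1088.15 / 0.372 = 4739 torr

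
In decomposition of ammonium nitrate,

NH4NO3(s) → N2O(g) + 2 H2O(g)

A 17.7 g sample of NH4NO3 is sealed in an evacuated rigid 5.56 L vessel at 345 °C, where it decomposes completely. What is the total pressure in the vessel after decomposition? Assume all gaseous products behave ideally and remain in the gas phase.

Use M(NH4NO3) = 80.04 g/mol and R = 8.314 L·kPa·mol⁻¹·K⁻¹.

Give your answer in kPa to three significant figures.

613 kPa

n(NH4NO3) = 17.7 / 80.04 = 0.2211 mol
n(gas produced) = (3/1) × 0.2211 = 0.6633 mol
P = nRT/V = 0.6633 × 8.314 × 618.15 / 5.56 = 613.1 kPa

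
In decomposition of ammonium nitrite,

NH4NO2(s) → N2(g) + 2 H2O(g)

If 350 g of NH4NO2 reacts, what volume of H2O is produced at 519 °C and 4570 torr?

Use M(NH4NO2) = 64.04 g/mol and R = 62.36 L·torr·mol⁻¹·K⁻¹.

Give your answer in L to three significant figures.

118 L

n(NH4NO2) = 350.0 / 64.04 = 5.465 mol
n(H2O) = (2/1) × 5.465 = 10.93 mol
V = nRT/P = 10.93 × 62.36 × 792.15 / 4570 = 118.1 L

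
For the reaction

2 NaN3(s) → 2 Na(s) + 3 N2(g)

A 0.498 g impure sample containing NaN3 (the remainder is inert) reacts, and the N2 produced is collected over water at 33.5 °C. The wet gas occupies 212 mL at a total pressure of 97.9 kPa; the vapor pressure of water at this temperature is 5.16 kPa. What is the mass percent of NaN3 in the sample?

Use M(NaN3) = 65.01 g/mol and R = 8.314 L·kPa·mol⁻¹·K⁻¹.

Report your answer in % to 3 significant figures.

P(N2) = 97.9 − 5.16 = 92.74 kPa
n(N2) = PV/RT = (92.74 × 0.2120) / (8.314 × 306.65) = 0.007712 mol
n(NaN3) = (2/3) × 0.007712 = 0.005141 mol
m(NaN3) = 0.005141 × 65.01 = 0.3342 g
%NaN3 = 0.3342 / 0.498 × 100 = 67.11%

67.1 %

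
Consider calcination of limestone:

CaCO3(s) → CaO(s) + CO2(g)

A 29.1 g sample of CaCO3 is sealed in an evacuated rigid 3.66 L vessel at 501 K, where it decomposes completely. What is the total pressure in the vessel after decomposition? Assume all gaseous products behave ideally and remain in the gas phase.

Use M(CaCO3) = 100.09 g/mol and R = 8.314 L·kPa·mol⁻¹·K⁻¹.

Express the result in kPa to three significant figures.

331 kPa

n(CaCO3) = 29.1 / 100.09 = 0.2907 mol
n(gas produced) = (1/1) × 0.2907 = 0.2907 mol
P = nRT/V = 0.2907 × 8.314 × 501 / 3.66 = 330.8 kPa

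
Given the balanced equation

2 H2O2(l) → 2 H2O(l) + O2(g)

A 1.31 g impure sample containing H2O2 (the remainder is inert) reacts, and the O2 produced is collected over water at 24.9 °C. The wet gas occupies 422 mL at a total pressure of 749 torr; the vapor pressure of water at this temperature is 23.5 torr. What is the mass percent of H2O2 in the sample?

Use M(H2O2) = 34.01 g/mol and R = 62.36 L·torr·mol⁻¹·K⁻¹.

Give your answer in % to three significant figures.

85.5 %

P(O2) = 749 − 23.5 = 725.5 torr
n(O2) = PV/RT = (725.5 × 0.4220) / (62.36 × 298.05) = 0.01647 mol
n(H2O2) = (2/1) × 0.01647 = 0.03294 mol
m(H2O2) = 0.03294 × 34.01 = 1.120 g
%H2O2 = 1.120 / 1.31 × 100 = 85.50%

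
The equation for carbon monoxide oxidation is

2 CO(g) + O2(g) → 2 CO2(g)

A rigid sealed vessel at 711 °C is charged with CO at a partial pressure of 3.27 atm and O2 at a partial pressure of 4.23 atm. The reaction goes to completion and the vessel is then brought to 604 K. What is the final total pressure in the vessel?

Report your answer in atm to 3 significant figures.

Because the vessel is rigid and T is held at 711 °C, work the stoichiometry in partial pressures (P_i = n_iRT/V).
P(O2) required for 3.27 atm of CO = (1/2) × 3.27 = 1.635 atm; available 4.23 atm, so CO is limiting.
P(O2) remaining = 4.23 − (1/2) × 3.27 = 2.595 atm
P(gaseous products) = (2)/2 × 3.27 = 3.270 atm
P_total at 711 °C = 2.595 + 3.270 = 5.865 atm
Scaling to 604 K: P = 5.865 × 604/984.15 = 3.600 atm

3.60 atm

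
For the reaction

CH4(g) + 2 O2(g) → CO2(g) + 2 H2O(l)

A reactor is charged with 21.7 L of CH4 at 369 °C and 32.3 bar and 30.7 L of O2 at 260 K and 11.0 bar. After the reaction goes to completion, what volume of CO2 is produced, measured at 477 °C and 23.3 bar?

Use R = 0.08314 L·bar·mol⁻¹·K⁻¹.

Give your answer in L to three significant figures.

n(CH4) = PV/RT = (32.3 × 21.7) / (0.08314 × 642.15) = 13.13 mol
n(O2) = PV/RT = (11.0 × 30.7) / (0.08314 × 260) = 15.62 mol
For 13.13 mol CH4, stoichiometry requires (2/1) × 13.13 = 26.26 mol O2; 15.62 mol is available, so O2 is limiting.
n(CO2) = (1/2) × 15.62 = 7.810 mol
V(CO2) = nRT/P = 7.810 × 0.08314 × 750.15 / 23.3 = 20.91 L

20.9 L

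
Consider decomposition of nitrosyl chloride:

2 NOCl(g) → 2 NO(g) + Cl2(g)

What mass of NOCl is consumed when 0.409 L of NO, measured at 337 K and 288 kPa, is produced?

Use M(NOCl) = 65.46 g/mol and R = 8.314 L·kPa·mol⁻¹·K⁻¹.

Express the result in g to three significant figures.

2.75 g

n(NO) = PV/RT = (288 × 0.409) / (8.314 × 337) = 0.04204 mol
n(NOCl) = (2/2) × 0.04204 = 0.04204 mol
m(NOCl) = 0.04204 × 65.46 = 2.752 g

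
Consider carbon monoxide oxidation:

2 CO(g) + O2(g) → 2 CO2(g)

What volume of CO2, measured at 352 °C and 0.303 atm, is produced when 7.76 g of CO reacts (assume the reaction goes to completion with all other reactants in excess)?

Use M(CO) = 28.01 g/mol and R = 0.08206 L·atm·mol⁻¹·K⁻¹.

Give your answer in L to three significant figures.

n(CO) = 7.760 / 28.01 = 0.2770 mol
n(CO2) = (2/2) × 0.2770 = 0.2770 mol
V = nRT/P = 0.2770 × 0.08206 × 625.15 / 0.303 = 46.90 L

46.9 L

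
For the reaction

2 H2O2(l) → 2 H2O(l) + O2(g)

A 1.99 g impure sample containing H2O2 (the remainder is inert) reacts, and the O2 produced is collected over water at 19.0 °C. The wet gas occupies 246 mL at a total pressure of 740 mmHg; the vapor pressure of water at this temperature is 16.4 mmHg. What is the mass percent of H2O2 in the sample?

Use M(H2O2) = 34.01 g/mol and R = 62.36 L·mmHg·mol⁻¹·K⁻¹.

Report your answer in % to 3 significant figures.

33.4 %

P(O2) = 740 − 16.4 = 723.6 mmHg
n(O2) = PV/RT = (723.6 × 0.2460) / (62.36 × 292.15) = 0.009771 mol
n(H2O2) = (2/1) × 0.009771 = 0.01954 mol
m(H2O2) = 0.01954 × 34.01 = 0.6646 g
%H2O2 = 0.6646 / 1.99 × 100 = 33.40%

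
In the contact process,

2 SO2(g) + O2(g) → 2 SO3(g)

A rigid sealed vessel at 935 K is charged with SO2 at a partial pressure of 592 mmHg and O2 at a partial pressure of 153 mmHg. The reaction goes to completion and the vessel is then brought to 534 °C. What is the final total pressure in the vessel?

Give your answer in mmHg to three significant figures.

511 mmHg

With V and T fixed, P_i ∝ n_i, so the mole ratios apply directly to partial pressures at 935 K.
P(O2) required for 592 mmHg of SO2 = (1/2) × 592 = 296.0 mmHg; available 153 mmHg, so O2 is limiting.
P(SO2) remaining = 592 − (2/1) × 153 = 286.0 mmHg
P(gaseous products) = (2)/1 × 153 = 306.0 mmHg
P_total at 935 K = 286.0 + 306.0 = 592.0 mmHg
Scaling to 534 °C: P = 592.0 × 807.15/935 = 511.1 mmHg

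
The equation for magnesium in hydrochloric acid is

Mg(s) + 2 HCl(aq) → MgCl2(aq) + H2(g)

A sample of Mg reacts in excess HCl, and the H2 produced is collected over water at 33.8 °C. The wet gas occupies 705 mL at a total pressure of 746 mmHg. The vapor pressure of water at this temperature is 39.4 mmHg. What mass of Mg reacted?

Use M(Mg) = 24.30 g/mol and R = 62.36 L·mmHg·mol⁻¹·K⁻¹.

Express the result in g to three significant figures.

P(H2) = 746 − 39.4 = 706.6 mmHg
n(H2) = PV/RT = (706.6 × 0.7050) / (62.36 × 306.95) = 0.02602 mol
n(Mg) = (1/1) × 0.02602 = 0.02602 mol
m(Mg) = 0.02602 × 24.30 = 0.6323 g

0.632 g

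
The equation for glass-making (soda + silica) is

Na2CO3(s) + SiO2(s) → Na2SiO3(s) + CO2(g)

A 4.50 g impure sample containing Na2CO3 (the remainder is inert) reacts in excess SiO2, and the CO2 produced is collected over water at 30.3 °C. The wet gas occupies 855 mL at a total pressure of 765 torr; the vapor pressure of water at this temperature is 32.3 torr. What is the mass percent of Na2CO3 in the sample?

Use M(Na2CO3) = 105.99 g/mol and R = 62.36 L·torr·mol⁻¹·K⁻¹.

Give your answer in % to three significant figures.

P(CO2) = 765 − 32.3 = 732.7 torr
n(CO2) = PV/RT = (732.7 × 0.8550) / (62.36 × 303.45) = 0.03311 mol
n(Na2CO3) = (1/1) × 0.03311 = 0.03311 mol
m(Na2CO3) = 0.03311 × 105.99 = 3.509 g
%Na2CO3 = 3.509 / 4.50 × 100 = 77.98%

78.0 %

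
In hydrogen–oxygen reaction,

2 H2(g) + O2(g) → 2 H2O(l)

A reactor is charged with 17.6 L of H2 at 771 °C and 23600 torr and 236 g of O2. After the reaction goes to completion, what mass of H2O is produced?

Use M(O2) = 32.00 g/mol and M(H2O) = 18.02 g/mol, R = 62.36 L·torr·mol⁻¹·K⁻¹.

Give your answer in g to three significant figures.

115 g

n(H2) = PV/RT = (23600 × 17.6) / (62.36 × 1044.15) = 6.379 mol
n(O2) = 236 / 32.00 = 7.375 mol
For 6.379 mol H2, stoichiometry requires (1/2) × 6.379 = 3.189 mol O2; 7.375 mol is available, so H2 is limiting.
n(H2O) = (2/2) × 6.379 = 6.379 mol
m(H2O) = 6.379 × 18.02 = 114.9 g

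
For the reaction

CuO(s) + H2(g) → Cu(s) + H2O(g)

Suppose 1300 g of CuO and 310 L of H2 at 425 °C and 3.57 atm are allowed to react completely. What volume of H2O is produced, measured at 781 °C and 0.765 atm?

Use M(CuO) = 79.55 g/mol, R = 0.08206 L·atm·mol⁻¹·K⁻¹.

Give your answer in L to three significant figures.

1850 L

n(CuO) = 1300 / 79.55 = 16.34 mol
n(H2) = PV/RT = (3.57 × 310) / (0.08206 × 698.15) = 19.32 mol
For 16.34 mol CuO, stoichiometry requires (1/1) × 16.34 = 16.34 mol H2; 19.32 mol is available, so CuO is limiting.
n(H2O) = (1/1) × 16.34 = 16.34 mol
V(H2O) = nRT/P = 16.34 × 0.08206 × 1054.15 / 0.765 = 1848 L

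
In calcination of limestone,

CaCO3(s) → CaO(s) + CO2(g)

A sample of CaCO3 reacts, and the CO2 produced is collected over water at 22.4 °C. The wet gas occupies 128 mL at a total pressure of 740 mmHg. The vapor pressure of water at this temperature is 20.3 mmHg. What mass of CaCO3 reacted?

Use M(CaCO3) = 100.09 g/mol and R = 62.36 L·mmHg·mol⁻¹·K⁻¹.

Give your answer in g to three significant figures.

P(CO2) = 740 − 20.3 = 719.7 mmHg
n(CO2) = PV/RT = (719.7 × 0.1280) / (62.36 × 295.55) = 0.004998 mol
n(CaCO3) = (1/1) × 0.004998 = 0.004998 mol
m(CaCO3) = 0.004998 × 100.09 = 0.5002 g

0.500 g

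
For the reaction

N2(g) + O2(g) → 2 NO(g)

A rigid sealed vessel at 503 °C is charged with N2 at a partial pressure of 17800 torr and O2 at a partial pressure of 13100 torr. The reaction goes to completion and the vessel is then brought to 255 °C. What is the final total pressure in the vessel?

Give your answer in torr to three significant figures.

21000 torr

With V and T fixed, P_i ∝ n_i, so the mole ratios apply directly to partial pressures at 503 °C.
P(O2) required for 17800 torr of N2 = (1/1) × 17800 = 17800 torr; available 13100 torr, so O2 is limiting.
P(N2) remaining = 17800 − (1/1) × 13100 = 4700 torr
P(gaseous products) = (2)/1 × 13100 = 26200 torr
P_total at 503 °C = 4700 + 26200 = 30900 torr
Scaling to 255 °C: P = 30900 × 528.15/776.15 = 21030 torr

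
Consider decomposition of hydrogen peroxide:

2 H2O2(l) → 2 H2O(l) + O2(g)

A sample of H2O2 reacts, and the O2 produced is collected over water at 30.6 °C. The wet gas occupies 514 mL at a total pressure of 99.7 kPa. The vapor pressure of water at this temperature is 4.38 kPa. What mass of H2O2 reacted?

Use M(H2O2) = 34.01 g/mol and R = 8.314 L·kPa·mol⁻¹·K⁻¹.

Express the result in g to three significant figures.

P(O2) = 99.7 − 4.38 = 95.32 kPa
n(O2) = PV/RT = (95.32 × 0.5140) / (8.314 × 303.75) = 0.01940 mol
n(H2O2) = (2/1) × 0.01940 = 0.03880 mol
m(H2O2) = 0.03880 × 34.01 = 1.320 g

1.32 g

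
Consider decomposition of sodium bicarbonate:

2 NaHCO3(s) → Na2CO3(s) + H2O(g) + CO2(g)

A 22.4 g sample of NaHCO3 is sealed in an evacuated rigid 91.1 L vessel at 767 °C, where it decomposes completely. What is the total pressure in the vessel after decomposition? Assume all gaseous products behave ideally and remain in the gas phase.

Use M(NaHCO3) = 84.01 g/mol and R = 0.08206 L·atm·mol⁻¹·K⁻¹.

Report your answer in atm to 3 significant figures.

n(NaHCO3) = 22.4 / 84.01 = 0.2666 mol
n(gas produced) = (2/2) × 0.2666 = 0.2666 mol
P = nRT/V = 0.2666 × 0.08206 × 1040.15 / 91.1 = 0.2498 atm

0.250 atm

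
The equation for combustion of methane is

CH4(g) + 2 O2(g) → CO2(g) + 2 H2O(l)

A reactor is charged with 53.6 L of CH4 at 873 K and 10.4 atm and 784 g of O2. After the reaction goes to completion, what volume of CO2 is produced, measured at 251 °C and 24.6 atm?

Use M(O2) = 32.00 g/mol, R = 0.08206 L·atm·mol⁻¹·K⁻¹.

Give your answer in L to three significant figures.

13.6 L

n(CH4) = PV/RT = (10.4 × 53.6) / (0.08206 × 873) = 7.781 mol
n(O2) = 784 / 32.00 = 24.50 mol
For 7.781 mol CH4, stoichiometry requires (2/1) × 7.781 = 15.56 mol O2; 24.50 mol is available, so CH4 is limiting.
n(CO2) = (1/1) × 7.781 = 7.781 mol
V(CO2) = nRT/P = 7.781 × 0.08206 × 524.15 / 24.6 = 13.60 L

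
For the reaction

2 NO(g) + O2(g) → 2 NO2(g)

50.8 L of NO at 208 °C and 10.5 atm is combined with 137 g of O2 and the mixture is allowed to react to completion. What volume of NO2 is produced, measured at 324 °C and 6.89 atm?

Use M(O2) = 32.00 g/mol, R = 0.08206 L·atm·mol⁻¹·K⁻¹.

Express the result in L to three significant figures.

n(NO) = PV/RT = (10.5 × 50.8) / (0.08206 × 481.15) = 13.51 mol
n(O2) = 137 / 32.00 = 4.281 mol
For 13.51 mol NO, stoichiometry requires (1/2) × 13.51 = 6.755 mol O2; 4.281 mol is available, so O2 is limiting.
n(NO2) = (2/1) × 4.281 = 8.562 mol
V(NO2) = nRT/P = 8.562 × 0.08206 × 597.15 / 6.89 = 60.89 L

60.9 L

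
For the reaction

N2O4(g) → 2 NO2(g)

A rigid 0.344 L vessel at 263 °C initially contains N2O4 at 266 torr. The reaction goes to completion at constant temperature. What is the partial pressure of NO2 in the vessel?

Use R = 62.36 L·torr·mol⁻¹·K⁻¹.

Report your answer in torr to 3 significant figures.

n(N2O4)₀ = PV/RT = (266 × 0.344) / (62.36 × 536.15) = 0.002737 mol
n(NO2) = (2/1) × 0.002737 = 0.005474 mol
P(NO2) = nRT/V = 0.005474 × 62.36 × 536.15 / 0.344 = 532.0 torr

532 torr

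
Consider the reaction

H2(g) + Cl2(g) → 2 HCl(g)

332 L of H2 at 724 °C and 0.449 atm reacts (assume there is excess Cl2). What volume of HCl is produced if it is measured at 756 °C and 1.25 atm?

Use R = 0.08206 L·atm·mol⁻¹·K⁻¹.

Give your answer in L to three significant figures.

n(H2) = PV/RT = (0.449 × 332) / (0.08206 × 997.15) = 1.822 mol
n(HCl) = (2/1) × 1.822 = 3.644 mol
V = nRT/P = 3.644 × 0.08206 × 1029.15 / 1.25 = 246.2 L

246 L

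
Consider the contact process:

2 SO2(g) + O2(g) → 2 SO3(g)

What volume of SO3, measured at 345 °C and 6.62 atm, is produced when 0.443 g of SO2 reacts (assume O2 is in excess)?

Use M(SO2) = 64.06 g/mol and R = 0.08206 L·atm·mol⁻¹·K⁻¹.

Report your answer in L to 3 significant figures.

n(SO2) = 0.4430 / 64.06 = 0.006915 mol
n(SO3) = (2/2) × 0.006915 = 0.006915 mol
V = nRT/P = 0.006915 × 0.08206 × 618.15 / 6.62 = 0.05299 L

0.0530 L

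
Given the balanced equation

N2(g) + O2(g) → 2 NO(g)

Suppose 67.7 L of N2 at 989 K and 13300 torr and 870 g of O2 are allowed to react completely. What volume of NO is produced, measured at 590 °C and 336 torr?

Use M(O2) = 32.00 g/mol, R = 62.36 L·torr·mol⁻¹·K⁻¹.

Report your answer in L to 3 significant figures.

4680 L

n(N2) = PV/RT = (13300 × 67.7) / (62.36 × 989) = 14.60 mol
n(O2) = 870 / 32.00 = 27.19 mol
For 14.60 mol N2, stoichiometry requires (1/1) × 14.60 = 14.60 mol O2; 27.19 mol is available, so N2 is limiting.
n(NO) = (2/1) × 14.60 = 29.20 mol
V(NO) = nRT/P = 29.20 × 62.36 × 863.15 / 336 = 4678 L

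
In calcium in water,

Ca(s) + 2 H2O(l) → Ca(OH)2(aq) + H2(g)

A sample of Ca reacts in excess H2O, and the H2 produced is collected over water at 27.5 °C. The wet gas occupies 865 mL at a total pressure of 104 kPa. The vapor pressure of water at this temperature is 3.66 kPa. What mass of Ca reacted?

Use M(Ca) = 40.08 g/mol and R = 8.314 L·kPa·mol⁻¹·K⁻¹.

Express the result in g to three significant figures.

P(H2) = 104 − 3.66 = 100.3 kPa
n(H2) = PV/RT = (100.3 × 0.8650) / (8.314 × 300.65) = 0.03471 mol
n(Ca) = (1/1) × 0.03471 = 0.03471 mol
m(Ca) = 0.03471 × 40.08 = 1.391 g

1.39 g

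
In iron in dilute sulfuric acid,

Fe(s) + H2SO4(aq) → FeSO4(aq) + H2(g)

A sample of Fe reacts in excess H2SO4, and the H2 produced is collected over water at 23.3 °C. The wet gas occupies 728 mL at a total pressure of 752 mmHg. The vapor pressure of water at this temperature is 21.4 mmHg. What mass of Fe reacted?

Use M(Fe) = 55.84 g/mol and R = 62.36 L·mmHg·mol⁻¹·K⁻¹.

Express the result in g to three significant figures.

1.61 g

P(H2) = 752 − 21.4 = 730.6 mmHg
n(H2) = PV/RT = (730.6 × 0.7280) / (62.36 × 296.45) = 0.02877 mol
n(Fe) = (1/1) × 0.02877 = 0.02877 mol
m(Fe) = 0.02877 × 55.84 = 1.607 g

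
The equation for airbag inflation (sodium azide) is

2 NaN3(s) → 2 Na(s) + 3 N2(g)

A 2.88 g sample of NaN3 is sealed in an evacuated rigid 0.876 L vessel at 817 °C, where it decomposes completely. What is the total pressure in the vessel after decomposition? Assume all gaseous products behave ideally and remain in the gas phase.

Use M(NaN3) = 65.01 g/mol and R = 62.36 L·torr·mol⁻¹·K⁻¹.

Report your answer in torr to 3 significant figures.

n(NaN3) = 2.88 / 65.01 = 0.04430 mol
n(gas produced) = (3/2) × 0.04430 = 0.06645 mol
P = nRT/V = 0.06645 × 62.36 × 1090.15 / 0.876 = 5157 torr

5160 torr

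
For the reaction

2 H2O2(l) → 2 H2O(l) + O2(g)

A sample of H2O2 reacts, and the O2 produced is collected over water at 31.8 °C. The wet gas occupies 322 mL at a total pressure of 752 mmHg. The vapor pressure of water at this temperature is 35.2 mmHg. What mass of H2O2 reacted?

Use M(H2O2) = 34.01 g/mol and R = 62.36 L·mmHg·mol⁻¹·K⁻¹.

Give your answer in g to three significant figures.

P(O2) = 752 − 35.2 = 716.8 mmHg
n(O2) = PV/RT = (716.8 × 0.3220) / (62.36 × 304.95) = 0.01214 mol
n(H2O2) = (2/1) × 0.01214 = 0.02428 mol
m(H2O2) = 0.02428 × 34.01 = 0.8258 g

0.826 g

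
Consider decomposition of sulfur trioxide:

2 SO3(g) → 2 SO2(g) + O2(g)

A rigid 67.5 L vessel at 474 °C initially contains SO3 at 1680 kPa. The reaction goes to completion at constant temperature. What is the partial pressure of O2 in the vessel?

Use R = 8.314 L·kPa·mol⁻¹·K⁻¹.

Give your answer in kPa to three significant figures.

n(SO3)₀ = PV/RT = (1680 × 67.5) / (8.314 × 747.15) = 18.26 mol
n(O2) = (1/2) × 18.26 = 9.130 mol
P(O2) = nRT/V = 9.130 × 8.314 × 747.15 / 67.5 = 840.2 kPa

840 kPa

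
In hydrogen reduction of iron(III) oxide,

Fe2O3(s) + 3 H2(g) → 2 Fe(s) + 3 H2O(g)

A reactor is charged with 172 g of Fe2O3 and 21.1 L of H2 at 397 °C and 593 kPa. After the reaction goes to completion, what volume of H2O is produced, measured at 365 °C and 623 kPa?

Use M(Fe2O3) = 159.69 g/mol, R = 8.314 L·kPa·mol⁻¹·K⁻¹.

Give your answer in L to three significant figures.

19.1 L

n(Fe2O3) = 172 / 159.69 = 1.077 mol
n(H2) = PV/RT = (593 × 21.1) / (8.314 × 670.15) = 2.246 mol
For 1.077 mol Fe2O3, stoichiometry requires (3/1) × 1.077 = 3.231 mol H2; 2.246 mol is available, so H2 is limiting.
n(H2O) = (3/3) × 2.246 = 2.246 mol
V(H2O) = nRT/P = 2.246 × 8.314 × 638.15 / 623 = 19.13 L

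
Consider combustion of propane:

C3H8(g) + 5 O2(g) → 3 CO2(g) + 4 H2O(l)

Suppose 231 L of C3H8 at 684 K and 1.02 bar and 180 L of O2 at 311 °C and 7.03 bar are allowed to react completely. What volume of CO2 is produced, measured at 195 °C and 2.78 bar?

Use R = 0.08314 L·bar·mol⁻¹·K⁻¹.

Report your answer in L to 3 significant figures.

174 L

n(C3H8) = PV/RT = (1.02 × 231) / (0.08314 × 684) = 4.143 mol
n(O2) = PV/RT = (7.03 × 180) / (0.08314 × 584.15) = 26.06 mol
For 4.143 mol C3H8, stoichiometry requires (5/1) × 4.143 = 20.71 mol O2; 26.06 mol is available, so C3H8 is limiting.
n(CO2) = (3/1) × 4.143 = 12.43 mol
V(CO2) = nRT/P = 12.43 × 0.08314 × 468.15 / 2.78 = 174.0 L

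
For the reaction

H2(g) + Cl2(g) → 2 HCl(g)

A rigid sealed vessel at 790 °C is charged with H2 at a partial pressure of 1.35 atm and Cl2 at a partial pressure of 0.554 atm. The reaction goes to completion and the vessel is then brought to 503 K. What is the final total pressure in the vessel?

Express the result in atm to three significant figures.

Because the vessel is rigid and T is held at 790 °C, work the stoichiometry in partial pressures (P_i = n_iRT/V).
P(Cl2) required for 1.35 atm of H2 = (1/1) × 1.35 = 1.350 atm; available 0.554 atm, so Cl2 is limiting.
P(H2) remaining = 1.35 − (1/1) × 0.554 = 0.7960 atm
P(gaseous products) = (2)/1 × 0.554 = 1.108 atm
P_total at 790 °C = 0.7960 + 1.108 = 1.904 atm
Scaling to 503 K: P = 1.904 × 503/1063.15 = 0.9008 atm

0.901 atm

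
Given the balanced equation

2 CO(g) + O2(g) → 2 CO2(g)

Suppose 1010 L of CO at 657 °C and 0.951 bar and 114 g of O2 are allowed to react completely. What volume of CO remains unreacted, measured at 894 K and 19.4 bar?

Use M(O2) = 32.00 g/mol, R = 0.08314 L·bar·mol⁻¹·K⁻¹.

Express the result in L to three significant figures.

n(CO) = PV/RT = (0.951 × 1010) / (0.08314 × 930.15) = 12.42 mol
n(O2) = 114 / 32.00 = 3.562 mol
For 12.42 mol CO, stoichiometry requires (1/2) × 12.42 = 6.210 mol O2; 3.562 mol is available, so O2 is limiting.
n(CO) consumed = (2/1) × 3.562 = 7.124 mol; remaining = 12.42 − 7.124 = 5.296 mol
V(CO) = nRT/P = 5.296 × 0.08314 × 894 / 19.4 = 20.29 L

20.3 L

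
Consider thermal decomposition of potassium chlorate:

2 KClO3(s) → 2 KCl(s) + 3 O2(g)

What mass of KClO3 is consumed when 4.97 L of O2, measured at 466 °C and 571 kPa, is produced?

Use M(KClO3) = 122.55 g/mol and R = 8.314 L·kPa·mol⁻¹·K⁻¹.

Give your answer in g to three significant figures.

37.7 g

n(O2) = PV/RT = (571 × 4.97) / (8.314 × 739.15) = 0.4618 mol
n(KClO3) = (2/3) × 0.4618 = 0.3079 mol
m(KClO3) = 0.3079 × 122.55 = 37.73 g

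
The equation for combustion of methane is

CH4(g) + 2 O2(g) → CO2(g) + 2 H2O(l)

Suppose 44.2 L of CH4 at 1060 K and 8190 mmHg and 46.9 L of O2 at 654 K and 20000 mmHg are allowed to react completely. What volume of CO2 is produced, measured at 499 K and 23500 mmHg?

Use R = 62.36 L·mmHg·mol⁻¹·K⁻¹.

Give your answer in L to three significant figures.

n(CH4) = PV/RT = (8190 × 44.2) / (62.36 × 1060) = 5.476 mol
n(O2) = PV/RT = (20000 × 46.9) / (62.36 × 654) = 23.00 mol
For 5.476 mol CH4, stoichiometry requires (2/1) × 5.476 = 10.95 mol O2; 23.00 mol is available, so CH4 is limiting.
n(CO2) = (1/1) × 5.476 = 5.476 mol
V(CO2) = nRT/P = 5.476 × 62.36 × 499 / 23500 = 7.251 L

7.25 L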